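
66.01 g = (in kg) 0.06601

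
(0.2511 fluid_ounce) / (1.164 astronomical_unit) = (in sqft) 4.59e-16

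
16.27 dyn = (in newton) 0.0001627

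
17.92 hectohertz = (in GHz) 1.792e-06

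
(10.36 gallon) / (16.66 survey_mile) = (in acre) 3.614e-10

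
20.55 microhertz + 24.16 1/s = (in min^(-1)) 1450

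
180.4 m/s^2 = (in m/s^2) 180.4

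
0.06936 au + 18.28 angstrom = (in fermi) 1.038e+25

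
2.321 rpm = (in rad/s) 0.2431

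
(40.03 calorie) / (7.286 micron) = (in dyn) 2.299e+12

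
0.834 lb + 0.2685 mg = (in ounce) 13.34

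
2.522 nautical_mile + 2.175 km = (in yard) 7487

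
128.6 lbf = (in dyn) 5.72e+07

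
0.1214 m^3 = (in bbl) 0.7636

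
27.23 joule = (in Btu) 0.02581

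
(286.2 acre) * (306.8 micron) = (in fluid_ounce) 1.202e+07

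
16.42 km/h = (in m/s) 4.561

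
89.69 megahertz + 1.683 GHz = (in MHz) 1773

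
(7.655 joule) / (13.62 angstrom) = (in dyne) 5.62e+14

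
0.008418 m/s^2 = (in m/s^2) 0.008418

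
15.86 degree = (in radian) 0.2768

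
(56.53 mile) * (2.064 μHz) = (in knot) 0.365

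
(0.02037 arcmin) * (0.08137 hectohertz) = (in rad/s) 4.821e-05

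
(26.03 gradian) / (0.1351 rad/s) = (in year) 9.597e-08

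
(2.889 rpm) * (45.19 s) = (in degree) 783.3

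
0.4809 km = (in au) 3.215e-09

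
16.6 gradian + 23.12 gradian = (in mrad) 623.9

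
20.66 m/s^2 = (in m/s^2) 20.66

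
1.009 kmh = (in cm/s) 28.03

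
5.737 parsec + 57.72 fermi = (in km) 1.77e+14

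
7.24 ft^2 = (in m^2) 0.6726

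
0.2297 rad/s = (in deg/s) 13.16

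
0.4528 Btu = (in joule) 477.7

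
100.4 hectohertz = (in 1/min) 6.024e+05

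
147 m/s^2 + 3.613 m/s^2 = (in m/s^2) 150.6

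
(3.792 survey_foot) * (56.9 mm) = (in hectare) 6.577e-06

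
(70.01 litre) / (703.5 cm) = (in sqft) 0.1071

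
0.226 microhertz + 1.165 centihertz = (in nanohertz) 1.165e+07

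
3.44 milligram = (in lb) 7.584e-06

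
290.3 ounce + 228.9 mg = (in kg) 8.23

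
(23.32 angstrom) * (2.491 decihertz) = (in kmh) 2.091e-09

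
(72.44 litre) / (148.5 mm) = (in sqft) 5.251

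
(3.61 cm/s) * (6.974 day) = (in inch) 8.564e+05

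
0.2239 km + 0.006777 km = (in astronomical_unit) 1.542e-09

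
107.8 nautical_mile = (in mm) 1.996e+08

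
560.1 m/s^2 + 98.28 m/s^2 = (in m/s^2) 658.4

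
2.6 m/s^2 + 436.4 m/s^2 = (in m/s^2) 439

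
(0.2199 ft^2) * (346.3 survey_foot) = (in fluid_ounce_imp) 7.589e+04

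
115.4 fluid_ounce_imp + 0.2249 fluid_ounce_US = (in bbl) 0.02067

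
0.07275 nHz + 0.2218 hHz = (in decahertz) 2.218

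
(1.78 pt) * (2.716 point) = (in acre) 1.487e-10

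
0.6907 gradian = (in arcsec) 2238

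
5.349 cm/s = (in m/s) 0.05349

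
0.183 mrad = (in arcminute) 0.6291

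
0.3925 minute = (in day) 0.0002726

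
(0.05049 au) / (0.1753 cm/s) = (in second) 4.309e+12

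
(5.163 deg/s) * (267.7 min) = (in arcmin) 4.976e+06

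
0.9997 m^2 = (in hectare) 9.997e-05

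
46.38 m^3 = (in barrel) 291.7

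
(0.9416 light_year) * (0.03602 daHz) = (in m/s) 3.209e+15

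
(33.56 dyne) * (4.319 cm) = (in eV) 9.047e+13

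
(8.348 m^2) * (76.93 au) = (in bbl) 6.043e+14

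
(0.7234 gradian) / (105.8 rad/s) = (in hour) 2.983e-08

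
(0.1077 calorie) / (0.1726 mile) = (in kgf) 0.0001654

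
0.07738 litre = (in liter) 0.07738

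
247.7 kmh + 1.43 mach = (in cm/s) 5.557e+04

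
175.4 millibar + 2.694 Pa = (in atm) 0.1731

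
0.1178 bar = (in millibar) 117.8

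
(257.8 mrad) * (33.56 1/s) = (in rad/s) 8.652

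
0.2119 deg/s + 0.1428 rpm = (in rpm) 0.1781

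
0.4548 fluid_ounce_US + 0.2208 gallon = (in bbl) 0.005342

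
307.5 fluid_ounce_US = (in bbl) 0.0572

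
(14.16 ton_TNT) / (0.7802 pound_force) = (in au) 0.1141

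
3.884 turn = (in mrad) 2.44e+04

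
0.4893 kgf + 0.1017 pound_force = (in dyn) 5.251e+05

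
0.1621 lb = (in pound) 0.1621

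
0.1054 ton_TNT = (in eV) 2.752e+27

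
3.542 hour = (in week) 0.02108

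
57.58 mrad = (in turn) 0.009164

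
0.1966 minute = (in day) 0.0001365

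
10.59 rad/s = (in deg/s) 606.8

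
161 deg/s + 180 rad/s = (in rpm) 1746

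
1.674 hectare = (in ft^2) 1.802e+05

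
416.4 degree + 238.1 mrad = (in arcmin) 2.58e+04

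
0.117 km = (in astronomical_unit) 7.821e-10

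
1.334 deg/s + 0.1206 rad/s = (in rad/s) 0.1439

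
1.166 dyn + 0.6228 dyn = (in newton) 1.789e-05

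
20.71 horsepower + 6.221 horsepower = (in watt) 2.008e+04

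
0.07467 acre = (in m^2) 302.2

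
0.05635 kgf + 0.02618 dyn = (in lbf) 0.1242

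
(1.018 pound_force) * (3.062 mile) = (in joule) 2.231e+04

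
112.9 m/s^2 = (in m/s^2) 112.9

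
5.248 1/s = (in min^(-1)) 314.9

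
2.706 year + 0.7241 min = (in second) 8.534e+07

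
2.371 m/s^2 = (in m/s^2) 2.371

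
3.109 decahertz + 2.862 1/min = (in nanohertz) 3.114e+10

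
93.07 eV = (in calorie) 3.564e-18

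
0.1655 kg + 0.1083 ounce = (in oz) 5.946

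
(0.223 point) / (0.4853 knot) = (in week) 5.21e-10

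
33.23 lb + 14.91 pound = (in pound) 48.14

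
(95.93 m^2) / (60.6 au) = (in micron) 1.058e-05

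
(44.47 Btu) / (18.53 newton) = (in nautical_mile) 1.367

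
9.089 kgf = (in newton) 89.13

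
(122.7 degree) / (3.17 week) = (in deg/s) 6.4e-05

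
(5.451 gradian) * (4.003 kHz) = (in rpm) 3273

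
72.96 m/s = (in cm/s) 7296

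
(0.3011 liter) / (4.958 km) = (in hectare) 6.073e-12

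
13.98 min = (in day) 0.009708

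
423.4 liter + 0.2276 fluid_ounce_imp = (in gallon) 111.9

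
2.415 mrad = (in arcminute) 8.302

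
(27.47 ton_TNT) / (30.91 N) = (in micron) 3.718e+15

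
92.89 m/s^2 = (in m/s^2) 92.89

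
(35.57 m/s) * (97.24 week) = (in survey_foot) 6.863e+09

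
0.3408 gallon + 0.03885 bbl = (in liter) 7.467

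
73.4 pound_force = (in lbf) 73.4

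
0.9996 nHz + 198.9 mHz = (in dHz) 1.989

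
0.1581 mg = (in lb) 3.486e-07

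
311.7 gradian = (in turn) 0.7792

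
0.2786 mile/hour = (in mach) 0.0003658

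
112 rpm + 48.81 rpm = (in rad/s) 16.84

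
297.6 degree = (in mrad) 5194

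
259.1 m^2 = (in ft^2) 2789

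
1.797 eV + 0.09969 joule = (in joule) 0.09969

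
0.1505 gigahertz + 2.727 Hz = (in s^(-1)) 1.505e+08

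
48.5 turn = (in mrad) 3.047e+05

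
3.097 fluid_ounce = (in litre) 0.09159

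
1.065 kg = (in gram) 1065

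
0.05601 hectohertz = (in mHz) 5601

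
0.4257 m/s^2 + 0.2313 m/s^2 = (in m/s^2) 0.657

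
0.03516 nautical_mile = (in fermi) 6.512e+16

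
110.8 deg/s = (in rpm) 18.47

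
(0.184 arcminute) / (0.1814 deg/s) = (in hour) 4.696e-06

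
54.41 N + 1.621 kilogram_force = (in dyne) 7.031e+06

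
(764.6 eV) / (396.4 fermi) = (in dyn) 30.9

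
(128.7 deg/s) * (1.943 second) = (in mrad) 4364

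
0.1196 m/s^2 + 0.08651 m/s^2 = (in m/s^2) 0.2061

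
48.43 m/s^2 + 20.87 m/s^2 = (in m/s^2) 69.3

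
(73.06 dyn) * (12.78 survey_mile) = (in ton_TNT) 3.591e-09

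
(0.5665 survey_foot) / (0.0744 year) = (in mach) 2.161e-10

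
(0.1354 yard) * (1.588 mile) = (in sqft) 3406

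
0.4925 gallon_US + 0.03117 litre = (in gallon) 0.5007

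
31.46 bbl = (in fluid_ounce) 1.691e+05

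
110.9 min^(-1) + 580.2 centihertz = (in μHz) 7.65e+06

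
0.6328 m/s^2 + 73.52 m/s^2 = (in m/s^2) 74.15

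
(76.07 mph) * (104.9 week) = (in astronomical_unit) 0.01442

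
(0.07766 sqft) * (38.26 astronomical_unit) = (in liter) 4.13e+13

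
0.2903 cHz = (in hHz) 2.903e-05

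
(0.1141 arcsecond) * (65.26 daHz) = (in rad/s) 0.000361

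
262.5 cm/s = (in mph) 5.872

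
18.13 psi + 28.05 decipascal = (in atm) 1.234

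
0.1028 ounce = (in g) 2.914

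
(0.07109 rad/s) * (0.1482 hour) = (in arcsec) 7.823e+06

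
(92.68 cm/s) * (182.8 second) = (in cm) 1.694e+04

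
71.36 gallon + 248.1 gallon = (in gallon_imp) 266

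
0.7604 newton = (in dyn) 7.604e+04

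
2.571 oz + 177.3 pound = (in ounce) 2839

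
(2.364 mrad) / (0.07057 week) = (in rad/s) 5.539e-08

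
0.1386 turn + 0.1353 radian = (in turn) 0.1601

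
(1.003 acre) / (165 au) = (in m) 1.644e-10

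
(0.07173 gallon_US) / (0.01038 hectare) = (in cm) 0.0002616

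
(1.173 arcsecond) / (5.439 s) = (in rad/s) 1.046e-06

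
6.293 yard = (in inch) 226.5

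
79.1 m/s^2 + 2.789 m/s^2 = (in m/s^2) 81.89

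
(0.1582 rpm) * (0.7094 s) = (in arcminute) 40.4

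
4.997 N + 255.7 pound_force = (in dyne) 1.142e+08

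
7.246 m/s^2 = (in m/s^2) 7.246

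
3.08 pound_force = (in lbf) 3.08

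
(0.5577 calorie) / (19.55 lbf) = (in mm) 26.83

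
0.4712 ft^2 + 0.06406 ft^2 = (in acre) 1.229e-05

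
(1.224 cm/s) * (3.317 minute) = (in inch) 95.91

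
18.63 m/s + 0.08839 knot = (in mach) 0.05485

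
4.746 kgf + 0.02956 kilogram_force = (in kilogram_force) 4.776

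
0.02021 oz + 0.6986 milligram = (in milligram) 573.6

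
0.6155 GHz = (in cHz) 6.155e+10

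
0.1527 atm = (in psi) 2.244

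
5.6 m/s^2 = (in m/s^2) 5.6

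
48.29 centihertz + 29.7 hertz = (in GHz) 3.018e-08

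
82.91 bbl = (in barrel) 82.91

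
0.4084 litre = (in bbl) 0.002569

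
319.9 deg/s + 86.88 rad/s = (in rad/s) 92.46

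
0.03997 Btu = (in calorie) 10.08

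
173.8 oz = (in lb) 10.86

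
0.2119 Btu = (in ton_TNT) 5.343e-08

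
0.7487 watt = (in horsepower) 0.001004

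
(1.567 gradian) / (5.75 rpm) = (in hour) 1.136e-05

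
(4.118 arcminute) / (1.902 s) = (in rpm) 0.006014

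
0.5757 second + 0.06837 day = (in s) 5908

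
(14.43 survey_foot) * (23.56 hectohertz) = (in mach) 30.43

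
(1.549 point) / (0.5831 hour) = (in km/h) 9.372e-07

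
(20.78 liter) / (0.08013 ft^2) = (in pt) 7913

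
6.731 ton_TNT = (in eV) 1.758e+29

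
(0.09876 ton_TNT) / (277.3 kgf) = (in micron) 1.52e+11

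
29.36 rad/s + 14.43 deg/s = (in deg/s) 1697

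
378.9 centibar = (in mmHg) 2842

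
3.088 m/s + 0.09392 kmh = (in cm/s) 311.4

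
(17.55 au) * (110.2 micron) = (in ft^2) 3.114e+09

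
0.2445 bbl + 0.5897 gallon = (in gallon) 10.86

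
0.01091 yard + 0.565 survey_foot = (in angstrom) 1.822e+09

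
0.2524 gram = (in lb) 0.0005564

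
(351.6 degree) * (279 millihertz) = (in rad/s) 1.712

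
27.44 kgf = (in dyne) 2.691e+07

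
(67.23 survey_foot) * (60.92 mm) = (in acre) 0.0003085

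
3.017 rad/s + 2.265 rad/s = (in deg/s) 302.6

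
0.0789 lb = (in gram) 35.79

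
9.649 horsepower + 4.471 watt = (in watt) 7200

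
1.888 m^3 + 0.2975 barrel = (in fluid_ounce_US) 6.544e+04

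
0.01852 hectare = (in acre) 0.04576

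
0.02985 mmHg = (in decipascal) 39.8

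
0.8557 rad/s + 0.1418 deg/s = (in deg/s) 49.17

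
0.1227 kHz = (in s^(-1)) 122.7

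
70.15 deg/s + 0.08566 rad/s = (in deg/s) 75.06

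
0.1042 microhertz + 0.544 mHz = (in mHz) 0.5441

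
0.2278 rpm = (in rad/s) 0.02386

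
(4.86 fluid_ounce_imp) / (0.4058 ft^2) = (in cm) 0.3663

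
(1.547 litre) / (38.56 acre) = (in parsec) 3.213e-25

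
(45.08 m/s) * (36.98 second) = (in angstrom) 1.667e+13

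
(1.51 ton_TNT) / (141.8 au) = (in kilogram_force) 3.037e-05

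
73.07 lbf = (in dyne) 3.25e+07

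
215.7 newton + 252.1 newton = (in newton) 467.8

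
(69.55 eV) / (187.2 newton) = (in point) 1.687e-16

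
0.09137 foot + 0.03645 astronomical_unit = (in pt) 1.546e+13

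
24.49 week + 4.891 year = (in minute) 2.818e+06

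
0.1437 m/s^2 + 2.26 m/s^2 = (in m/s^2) 2.404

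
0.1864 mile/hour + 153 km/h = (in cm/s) 4258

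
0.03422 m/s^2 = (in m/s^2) 0.03422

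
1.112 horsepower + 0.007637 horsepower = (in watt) 834.9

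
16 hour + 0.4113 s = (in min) 960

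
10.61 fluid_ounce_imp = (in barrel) 0.001896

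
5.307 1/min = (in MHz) 8.845e-08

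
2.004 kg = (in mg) 2.004e+06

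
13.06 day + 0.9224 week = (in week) 2.788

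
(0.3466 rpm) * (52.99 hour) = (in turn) 1102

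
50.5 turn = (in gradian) 2.02e+04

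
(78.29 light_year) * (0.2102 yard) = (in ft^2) 1.532e+18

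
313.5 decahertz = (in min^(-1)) 1.881e+05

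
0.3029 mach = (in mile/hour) 230.7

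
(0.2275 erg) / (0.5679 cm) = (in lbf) 9.006e-07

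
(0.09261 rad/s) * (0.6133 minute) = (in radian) 3.408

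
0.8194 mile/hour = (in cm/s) 36.63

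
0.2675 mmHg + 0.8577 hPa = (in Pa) 121.4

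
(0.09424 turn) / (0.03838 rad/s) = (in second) 15.43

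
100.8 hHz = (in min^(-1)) 6.048e+05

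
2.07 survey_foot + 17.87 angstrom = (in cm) 63.09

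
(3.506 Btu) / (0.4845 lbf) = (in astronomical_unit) 1.147e-08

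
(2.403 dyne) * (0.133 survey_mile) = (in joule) 0.005143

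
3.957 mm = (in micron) 3957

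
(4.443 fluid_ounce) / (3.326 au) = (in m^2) 2.641e-16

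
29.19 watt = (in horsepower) 0.03914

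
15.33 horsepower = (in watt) 1.143e+04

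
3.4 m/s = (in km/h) 12.24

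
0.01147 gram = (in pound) 2.529e-05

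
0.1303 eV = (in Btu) 1.979e-23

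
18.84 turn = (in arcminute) 4.069e+05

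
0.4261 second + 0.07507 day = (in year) 0.0002057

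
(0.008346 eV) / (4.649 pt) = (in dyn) 8.153e-14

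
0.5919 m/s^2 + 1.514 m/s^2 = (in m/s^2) 2.106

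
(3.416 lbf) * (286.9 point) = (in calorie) 0.3676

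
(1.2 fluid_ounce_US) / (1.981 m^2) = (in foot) 5.877e-05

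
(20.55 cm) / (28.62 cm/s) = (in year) 2.277e-08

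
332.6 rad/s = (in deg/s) 1.906e+04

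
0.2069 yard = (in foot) 0.6207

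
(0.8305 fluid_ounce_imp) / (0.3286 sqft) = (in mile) 4.803e-07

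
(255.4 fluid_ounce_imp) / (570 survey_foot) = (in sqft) 0.0004496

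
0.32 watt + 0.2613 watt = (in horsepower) 0.0007795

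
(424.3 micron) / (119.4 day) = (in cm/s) 4.113e-09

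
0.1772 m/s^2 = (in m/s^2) 0.1772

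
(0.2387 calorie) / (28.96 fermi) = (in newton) 3.449e+13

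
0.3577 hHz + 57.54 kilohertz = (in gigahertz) 5.758e-05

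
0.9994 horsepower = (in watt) 745.3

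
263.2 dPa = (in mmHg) 0.1974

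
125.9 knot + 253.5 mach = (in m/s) 8.638e+04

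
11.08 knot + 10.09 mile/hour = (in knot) 19.85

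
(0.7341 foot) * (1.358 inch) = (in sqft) 0.08308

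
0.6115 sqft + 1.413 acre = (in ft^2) 6.155e+04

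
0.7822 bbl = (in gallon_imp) 27.36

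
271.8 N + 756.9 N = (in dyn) 1.029e+08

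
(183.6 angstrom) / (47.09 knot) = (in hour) 2.105e-13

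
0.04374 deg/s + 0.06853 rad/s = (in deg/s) 3.97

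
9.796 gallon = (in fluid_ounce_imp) 1305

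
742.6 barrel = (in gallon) 3.119e+04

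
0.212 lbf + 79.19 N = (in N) 80.13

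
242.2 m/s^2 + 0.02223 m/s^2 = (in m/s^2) 242.2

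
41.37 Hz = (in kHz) 0.04137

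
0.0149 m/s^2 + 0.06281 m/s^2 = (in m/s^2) 0.07771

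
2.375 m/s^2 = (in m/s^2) 2.375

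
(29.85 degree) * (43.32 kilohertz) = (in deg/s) 1.293e+06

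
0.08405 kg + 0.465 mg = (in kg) 0.08405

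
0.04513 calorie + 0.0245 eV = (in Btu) 0.000179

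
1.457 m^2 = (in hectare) 0.0001457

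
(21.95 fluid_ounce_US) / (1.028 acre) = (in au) 1.043e-18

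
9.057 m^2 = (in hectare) 0.0009057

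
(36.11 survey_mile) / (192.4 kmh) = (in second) 1087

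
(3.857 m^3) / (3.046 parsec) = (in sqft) 4.417e-16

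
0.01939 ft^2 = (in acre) 4.451e-07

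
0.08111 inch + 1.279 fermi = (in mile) 1.28e-06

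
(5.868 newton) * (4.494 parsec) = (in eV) 5.079e+36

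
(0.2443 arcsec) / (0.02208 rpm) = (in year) 1.624e-11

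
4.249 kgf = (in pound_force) 9.367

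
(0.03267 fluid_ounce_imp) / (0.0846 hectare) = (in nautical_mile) 5.925e-13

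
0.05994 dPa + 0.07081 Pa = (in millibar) 0.000768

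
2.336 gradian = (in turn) 0.00584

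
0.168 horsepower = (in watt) 125.3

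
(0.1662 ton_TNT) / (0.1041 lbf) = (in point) 4.257e+12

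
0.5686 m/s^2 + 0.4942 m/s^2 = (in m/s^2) 1.063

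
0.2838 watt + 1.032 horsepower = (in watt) 769.8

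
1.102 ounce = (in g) 31.24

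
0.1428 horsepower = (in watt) 106.5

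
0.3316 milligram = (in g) 0.0003316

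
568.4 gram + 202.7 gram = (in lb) 1.7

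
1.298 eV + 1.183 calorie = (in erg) 4.95e+07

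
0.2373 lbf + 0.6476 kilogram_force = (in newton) 7.406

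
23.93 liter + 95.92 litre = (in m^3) 0.1199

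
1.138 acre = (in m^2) 4605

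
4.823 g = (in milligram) 4823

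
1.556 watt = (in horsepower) 0.002087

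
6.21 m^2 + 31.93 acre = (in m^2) 1.292e+05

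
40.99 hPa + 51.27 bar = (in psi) 744.2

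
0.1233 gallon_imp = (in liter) 0.5605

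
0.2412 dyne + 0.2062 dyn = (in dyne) 0.4474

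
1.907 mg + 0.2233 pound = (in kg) 0.1013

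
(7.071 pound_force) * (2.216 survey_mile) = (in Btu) 106.3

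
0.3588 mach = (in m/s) 122.2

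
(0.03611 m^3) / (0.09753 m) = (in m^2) 0.3702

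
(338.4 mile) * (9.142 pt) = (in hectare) 0.1756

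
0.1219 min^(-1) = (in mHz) 2.032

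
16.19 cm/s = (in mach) 0.0004755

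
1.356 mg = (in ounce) 4.783e-05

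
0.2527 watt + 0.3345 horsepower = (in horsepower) 0.3348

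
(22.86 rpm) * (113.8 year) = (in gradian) 5.469e+11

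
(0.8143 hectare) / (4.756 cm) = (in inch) 6.741e+06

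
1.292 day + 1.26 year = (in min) 6.641e+05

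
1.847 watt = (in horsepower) 0.002477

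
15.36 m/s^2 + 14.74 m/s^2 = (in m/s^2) 30.1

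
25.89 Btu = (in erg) 2.732e+11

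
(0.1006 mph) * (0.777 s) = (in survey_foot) 0.1146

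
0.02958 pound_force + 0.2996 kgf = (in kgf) 0.313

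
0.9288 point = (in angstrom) 3.277e+06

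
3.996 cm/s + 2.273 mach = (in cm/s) 7.74e+04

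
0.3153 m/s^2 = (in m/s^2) 0.3153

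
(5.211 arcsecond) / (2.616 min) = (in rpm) 1.537e-06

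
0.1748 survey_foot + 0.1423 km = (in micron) 1.424e+08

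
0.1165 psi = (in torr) 6.025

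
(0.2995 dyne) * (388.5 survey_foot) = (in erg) 3547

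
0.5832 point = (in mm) 0.2057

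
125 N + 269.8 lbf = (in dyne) 1.325e+08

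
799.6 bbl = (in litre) 1.271e+05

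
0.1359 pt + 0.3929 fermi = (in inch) 0.001888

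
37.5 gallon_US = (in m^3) 0.142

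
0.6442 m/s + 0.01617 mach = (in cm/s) 615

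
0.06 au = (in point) 2.544e+13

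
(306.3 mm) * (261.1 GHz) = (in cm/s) 7.997e+12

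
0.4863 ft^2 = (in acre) 1.116e-05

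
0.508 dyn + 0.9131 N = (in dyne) 9.131e+04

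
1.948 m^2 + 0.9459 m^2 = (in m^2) 2.894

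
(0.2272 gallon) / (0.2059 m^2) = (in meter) 0.004177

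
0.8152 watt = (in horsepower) 0.001093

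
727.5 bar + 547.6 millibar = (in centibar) 7.28e+04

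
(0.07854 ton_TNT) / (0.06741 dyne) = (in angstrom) 4.875e+24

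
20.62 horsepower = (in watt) 1.538e+04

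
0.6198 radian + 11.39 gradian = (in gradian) 50.85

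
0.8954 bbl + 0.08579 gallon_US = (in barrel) 0.8974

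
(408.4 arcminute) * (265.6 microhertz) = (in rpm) 0.0003013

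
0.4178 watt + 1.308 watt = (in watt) 1.726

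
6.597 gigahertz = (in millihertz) 6.597e+12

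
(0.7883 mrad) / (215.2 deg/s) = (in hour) 5.83e-08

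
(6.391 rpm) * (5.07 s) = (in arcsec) 6.999e+05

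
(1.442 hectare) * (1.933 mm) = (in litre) 2.787e+04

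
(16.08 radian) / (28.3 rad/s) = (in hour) 0.0001578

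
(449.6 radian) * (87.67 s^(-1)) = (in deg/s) 2.258e+06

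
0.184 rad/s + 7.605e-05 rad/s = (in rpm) 1.758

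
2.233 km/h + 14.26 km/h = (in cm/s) 458.1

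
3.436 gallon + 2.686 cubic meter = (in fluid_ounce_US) 9.126e+04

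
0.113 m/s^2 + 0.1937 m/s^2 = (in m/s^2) 0.3067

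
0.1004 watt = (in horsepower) 0.0001346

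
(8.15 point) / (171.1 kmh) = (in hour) 1.68e-08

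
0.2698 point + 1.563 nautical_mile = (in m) 2895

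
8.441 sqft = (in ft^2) 8.441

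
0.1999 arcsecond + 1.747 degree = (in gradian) 1.941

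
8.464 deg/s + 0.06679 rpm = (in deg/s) 8.865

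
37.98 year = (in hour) 3.327e+05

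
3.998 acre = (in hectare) 1.618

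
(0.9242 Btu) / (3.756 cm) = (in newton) 2.596e+04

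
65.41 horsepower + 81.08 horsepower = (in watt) 1.092e+05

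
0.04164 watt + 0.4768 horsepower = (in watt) 355.6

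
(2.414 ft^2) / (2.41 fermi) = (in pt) 2.638e+17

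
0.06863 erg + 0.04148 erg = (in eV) 6.873e+10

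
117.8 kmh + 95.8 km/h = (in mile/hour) 132.7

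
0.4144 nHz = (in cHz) 4.144e-08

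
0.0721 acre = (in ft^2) 3141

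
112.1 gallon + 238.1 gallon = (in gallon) 350.2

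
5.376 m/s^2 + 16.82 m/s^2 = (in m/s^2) 22.2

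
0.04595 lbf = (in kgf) 0.02084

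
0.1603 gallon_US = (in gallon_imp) 0.1335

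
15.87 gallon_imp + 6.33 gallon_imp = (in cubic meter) 0.1009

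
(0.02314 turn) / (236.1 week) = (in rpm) 9.723e-09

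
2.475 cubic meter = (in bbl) 15.57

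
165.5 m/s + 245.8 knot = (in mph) 653.1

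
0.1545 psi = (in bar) 0.01065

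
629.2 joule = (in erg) 6.292e+09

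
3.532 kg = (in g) 3532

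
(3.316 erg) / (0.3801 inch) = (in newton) 3.435e-05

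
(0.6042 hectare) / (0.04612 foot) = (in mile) 267.1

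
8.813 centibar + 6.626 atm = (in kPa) 680.2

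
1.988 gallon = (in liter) 7.525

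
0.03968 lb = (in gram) 18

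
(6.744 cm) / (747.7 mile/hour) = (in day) 2.335e-09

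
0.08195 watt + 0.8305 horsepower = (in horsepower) 0.8306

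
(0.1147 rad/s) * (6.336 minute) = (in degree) 2498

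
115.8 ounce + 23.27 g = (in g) 3306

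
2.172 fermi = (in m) 2.172e-15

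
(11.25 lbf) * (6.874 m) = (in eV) 2.147e+21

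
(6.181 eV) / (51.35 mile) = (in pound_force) 2.694e-24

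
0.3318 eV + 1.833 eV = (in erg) 3.468e-12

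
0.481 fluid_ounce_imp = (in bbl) 8.596e-05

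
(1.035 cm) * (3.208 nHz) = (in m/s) 3.32e-11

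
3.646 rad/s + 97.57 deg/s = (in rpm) 51.08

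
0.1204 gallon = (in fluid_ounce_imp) 16.04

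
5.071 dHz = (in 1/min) 30.43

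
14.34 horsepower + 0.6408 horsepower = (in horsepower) 14.98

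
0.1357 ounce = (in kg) 0.003847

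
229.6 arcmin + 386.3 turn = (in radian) 2427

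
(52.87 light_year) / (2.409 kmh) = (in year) 2.37e+10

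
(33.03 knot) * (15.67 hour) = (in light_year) 1.013e-10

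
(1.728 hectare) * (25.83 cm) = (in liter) 4.463e+06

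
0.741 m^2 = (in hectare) 7.41e-05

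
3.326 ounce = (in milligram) 9.429e+04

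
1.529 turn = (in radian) 9.607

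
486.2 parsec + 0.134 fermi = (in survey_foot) 4.922e+19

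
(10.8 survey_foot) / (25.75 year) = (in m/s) 4.054e-09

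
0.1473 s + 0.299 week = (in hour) 50.23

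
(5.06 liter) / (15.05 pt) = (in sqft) 10.26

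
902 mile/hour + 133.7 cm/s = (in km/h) 1456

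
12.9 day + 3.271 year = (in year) 3.306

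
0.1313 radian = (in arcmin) 451.4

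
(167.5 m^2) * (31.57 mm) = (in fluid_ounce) 1.788e+05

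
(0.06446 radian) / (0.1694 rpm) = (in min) 0.06056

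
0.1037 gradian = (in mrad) 1.629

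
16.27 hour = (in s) 5.857e+04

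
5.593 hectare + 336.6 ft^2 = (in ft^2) 6.024e+05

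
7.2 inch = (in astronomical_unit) 1.222e-12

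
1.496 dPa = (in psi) 2.17e-05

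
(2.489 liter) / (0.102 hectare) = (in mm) 0.00244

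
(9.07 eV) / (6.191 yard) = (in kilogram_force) 2.618e-20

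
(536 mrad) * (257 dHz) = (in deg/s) 789.3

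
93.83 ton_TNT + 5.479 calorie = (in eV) 2.45e+30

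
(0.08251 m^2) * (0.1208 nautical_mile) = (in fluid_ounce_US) 6.242e+05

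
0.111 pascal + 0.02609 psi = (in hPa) 1.8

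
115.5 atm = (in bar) 117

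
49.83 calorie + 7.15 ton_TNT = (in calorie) 7.15e+09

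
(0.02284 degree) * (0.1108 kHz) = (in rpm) 0.4218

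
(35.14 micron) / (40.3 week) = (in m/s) 1.442e-12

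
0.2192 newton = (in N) 0.2192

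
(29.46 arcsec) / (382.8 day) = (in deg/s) 2.474e-10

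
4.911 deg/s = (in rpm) 0.8185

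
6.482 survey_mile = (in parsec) 3.381e-13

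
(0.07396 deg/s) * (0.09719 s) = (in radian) 0.0001255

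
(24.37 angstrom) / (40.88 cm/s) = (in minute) 9.936e-11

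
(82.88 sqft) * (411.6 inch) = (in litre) 8.05e+04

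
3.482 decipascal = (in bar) 3.482e-06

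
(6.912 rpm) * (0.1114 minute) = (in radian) 4.838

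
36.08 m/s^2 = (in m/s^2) 36.08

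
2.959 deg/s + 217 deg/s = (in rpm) 36.66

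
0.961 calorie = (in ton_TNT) 9.61e-10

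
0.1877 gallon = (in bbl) 0.004469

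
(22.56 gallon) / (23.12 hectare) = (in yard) 4.04e-07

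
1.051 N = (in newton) 1.051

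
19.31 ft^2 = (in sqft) 19.31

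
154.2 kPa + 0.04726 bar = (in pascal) 1.589e+05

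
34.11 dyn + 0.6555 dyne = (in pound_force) 7.816e-05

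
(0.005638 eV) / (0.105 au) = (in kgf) 5.864e-33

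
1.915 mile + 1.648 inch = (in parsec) 9.988e-14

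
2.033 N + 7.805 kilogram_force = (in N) 78.57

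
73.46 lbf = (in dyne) 3.268e+07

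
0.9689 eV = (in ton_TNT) 3.71e-29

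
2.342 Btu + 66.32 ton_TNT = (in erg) 2.775e+18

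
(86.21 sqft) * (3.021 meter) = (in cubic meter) 24.2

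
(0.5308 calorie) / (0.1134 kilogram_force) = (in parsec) 6.472e-17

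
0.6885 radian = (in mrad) 688.5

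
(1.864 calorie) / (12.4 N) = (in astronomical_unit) 4.204e-12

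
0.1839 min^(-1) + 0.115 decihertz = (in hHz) 0.0001457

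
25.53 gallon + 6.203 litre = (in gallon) 27.17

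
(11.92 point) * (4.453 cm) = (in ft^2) 0.002016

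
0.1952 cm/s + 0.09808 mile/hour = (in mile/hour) 0.1024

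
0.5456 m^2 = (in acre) 0.0001348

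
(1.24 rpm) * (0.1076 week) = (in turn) 1345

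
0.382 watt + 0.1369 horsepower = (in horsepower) 0.1374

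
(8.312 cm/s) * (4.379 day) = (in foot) 1.032e+05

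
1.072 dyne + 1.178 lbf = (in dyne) 5.24e+05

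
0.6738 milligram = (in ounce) 2.377e-05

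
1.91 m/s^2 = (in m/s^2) 1.91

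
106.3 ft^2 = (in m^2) 9.876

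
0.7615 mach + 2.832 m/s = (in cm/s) 2.621e+04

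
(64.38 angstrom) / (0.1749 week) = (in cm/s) 6.086e-12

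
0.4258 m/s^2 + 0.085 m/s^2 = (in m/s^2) 0.5108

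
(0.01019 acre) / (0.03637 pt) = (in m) 3.214e+06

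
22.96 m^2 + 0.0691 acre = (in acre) 0.07477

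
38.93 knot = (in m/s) 20.03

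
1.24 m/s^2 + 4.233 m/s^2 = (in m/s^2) 5.473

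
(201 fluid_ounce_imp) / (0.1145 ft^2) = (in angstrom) 5.369e+09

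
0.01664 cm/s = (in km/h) 0.000599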